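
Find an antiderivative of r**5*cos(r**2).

r**4*sin(r**2)/2 + r**2*cos(r**2) - sin(r**2) + C

Let u = r², du = 2r dr; rewrite as (1/2)∫ u^2·cos(1u) du.
Now integrate by parts 2 times.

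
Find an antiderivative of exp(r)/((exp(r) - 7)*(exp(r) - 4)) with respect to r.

Let u = e^r, du = e^r dr.
The integral becomes ∫ du/((u-7)(u-4)); decompose into partial fractions.

log(exp(r) - 7)/3 - log(exp(r) - 4)/3 + C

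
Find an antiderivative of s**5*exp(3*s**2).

(9*s**4 - 6*s**2 + 2)*exp(3*s**2)/54 + C

Let u = s², du = 2s ds; rewrite as (1/2)∫ u^2·exp(3u) du.
Now integrate by parts 2 times.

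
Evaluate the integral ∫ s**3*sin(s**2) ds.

-s**2*cos(s**2)/2 + sin(s**2)/2 + C

Let u = s², du = 2s ds; rewrite as (1/2)∫ u^1·sin(1u) du.
Now integrate by parts 1 time.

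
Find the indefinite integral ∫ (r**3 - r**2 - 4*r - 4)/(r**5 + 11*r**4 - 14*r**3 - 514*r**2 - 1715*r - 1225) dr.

Factor the denominator: (r - 7)*(r + 1)*(r + 5)**2*(r + 7).
Partial-fraction decomposition: -23/(21*(r + 7)) + 155/(144*(r + 5)) - 67/(48*(r + 5)**2) + 1/(384*(r + 1)) + 131/(8064*(r - 7)).
Integrate each term; A/(r−a) gives A·log|r−a|; A/(r−a)² gives −A/(r−a).

131*log(r - 7)/8064 + log(r + 1)/384 + 155*log(r + 5)/144 - 23*log(r + 7)/21 + 67/(48*r + 240) + C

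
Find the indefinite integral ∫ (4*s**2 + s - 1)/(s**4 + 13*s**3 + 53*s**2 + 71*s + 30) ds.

Factor the denominator: (s + 1)**2*(s + 5)*(s + 6).
Partial-fraction decomposition: -137/(25*(s + 6)) + 47/(8*(s + 5)) - 79/(200*(s + 1)) + 1/(10*(s + 1)**2).
Integrate each term; A/(s−a) gives A·log|s−a|; A/(s−a)² gives −A/(s−a).

-79*log(s + 1)/200 + 47*log(s + 5)/8 - 137*log(s + 6)/25 - 1/(10*s + 10) + C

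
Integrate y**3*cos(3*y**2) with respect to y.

y**2*sin(3*y**2)/6 + cos(3*y**2)/18 + C

Let u = y², du = 2y dy; rewrite as (1/2)∫ u^1·cos(3u) du.
Now integrate by parts 1 time.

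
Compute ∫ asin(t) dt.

Use integration by parts with u = arcsin(t), dv = dt.
Then du = 1/sqrt(-t**2 + 1) dt.

t*asin(t) + sqrt(-t**2 + 1) + C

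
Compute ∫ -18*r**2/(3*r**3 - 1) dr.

-2*log(3*r**3 - 1) + C

Let u = 3*r**3 - 1, so du = (9*r**2) dr.
Rewriting, the integral becomes -2·∫ 1/u du = -2·log(u).
Substituting back, u = 3*r**3 - 1.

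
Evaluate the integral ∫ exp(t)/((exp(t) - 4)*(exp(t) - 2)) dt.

log(exp(t) - 4)/2 - log(exp(t) - 2)/2 + C

Let u = e^t, du = e^t dt.
The integral becomes ∫ du/((u-4)(u-2)); decompose into partial fractions.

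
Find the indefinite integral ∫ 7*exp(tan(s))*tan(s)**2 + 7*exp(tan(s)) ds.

7*exp(tan(s)) + C

Let u = tan(s), so du = (tan(s)**2 + 1) ds.
Rewriting, the integral becomes 7·∫ e^u du = 7·e^u.
Substituting back, u = tan(s).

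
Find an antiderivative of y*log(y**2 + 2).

Let u = y**2 + 2, so du = (2*y) dy.
The integral becomes (1/2)·∫ log(u) du; integrate by parts with u′=log(u), dv′=du.

y**2*log(y**2 + 2)/2 - y**2/2 + log(y**2 + 2) + C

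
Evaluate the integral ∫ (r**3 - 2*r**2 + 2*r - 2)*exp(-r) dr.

Use integration by parts with u = r**3 - 2*r**2 + 2*r - 2, dv = exp(-r) dr, so v = -exp(-r).
Apply parts 3 times (tabular method): alternate signs, differentiate u down to 0, integrate dv up.

(-r**3 - r**2 - 4*r - 2)*exp(-r) + C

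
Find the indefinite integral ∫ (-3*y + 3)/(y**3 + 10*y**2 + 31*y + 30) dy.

Factor the denominator: (y + 2)*(y + 3)*(y + 5).
Partial-fraction decomposition: 3/(y + 5) - 6/(y + 3) + 3/(y + 2).
Integrate each term: A/(y−a) contributes A·log|y−a|.

-6*log(y + 3) + 3*log(y**2 + 7*y + 10) + C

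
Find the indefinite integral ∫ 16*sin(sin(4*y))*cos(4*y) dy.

-4*cos(sin(4*y)) + C

Let u = sin(4*y), so du = (4*cos(4*y)) dy.
Rewriting, the integral becomes 4·∫ sin(u) du = 4·-cos(u).
Substituting back, u = sin(4*y).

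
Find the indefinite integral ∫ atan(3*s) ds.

s*atan(3*s) - log(9*s**2 + 1)/6 + C

Use integration by parts with u = arctan(3*s), dv = ds.
Then du = 3/(9*s**2 + 1) ds.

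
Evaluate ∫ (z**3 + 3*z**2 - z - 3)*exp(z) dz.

Use integration by parts with u = z**3 + 3*z**2 - z - 3, dv = exp(z) dz, so v = exp(z).
Apply parts 3 times (tabular method): alternate signs, differentiate u down to 0, integrate dv up.

(z**3 - z - 2)*exp(z) + C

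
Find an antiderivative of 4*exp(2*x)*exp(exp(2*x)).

2*exp(exp(2*x)) + C

Let u = exp(2*x), so du = (2*exp(2*x)) dx.
Rewriting, the integral becomes 2·∫ e^u du = 2·e^u.
Substituting back, u = exp(2*x).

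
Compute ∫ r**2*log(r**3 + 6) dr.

r**3*log(r**3 + 6)/3 - r**3/3 + 2*log(r**3 + 6) + C

Let u = r**3 + 6, so du = (3*r**2) dr.
The integral becomes (1/3)·∫ log(u) du; integrate by parts with u′=log(u), dv′=du.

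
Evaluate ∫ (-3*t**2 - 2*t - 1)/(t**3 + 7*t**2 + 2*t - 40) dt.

-17*log(t - 2)/42 + 41*log(t + 4)/6 - 66*log(t + 5)/7 + C

Factor the denominator: (t - 2)*(t + 4)*(t + 5).
Partial-fraction decomposition: -66/(7*(t + 5)) + 41/(6*(t + 4)) - 17/(42*(t - 2)).
Integrate each term: A/(t−a) contributes A·log|t−a|.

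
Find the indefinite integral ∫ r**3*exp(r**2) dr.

(r**2 - 1)*exp(r**2)/2 + C

Let u = r², du = 2r dr; rewrite as (1/2)∫ u^1·exp(1u) du.
Now integrate by parts 1 time.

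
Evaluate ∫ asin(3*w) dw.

Use integration by parts with u = arcsin(3*w), dv = dw.
Then du = 3/sqrt(-9*w**2 + 1) dw.

w*asin(3*w) + sqrt(-9*w**2 + 1)/3 + C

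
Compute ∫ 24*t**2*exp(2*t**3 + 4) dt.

Let u = 2*t**3 + 4, so du = (6*t**2) dt.
Rewriting, the integral becomes 4·∫ e^u du = 4·e^u.
Substituting back, u = 2*t**3 + 4.

4*exp(2*t**3 + 4) + C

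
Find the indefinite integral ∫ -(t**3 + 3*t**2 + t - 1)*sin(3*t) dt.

Use integration by parts with u = t**3 + 3*t**2 + t - 1, dv = -sin(3*t) dt, so v = cos(3*t)/3.
Apply parts 3 times (tabular method): alternate signs, differentiate u down to 0, integrate dv up.

t**3*cos(3*t)/3 - t**2*sin(3*t)/3 + t**2*cos(3*t) - 2*t*sin(3*t)/3 + t*cos(3*t)/9 - sin(3*t)/27 - 5*cos(3*t)/9 + C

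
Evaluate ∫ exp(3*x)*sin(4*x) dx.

3*exp(3*x)*sin(4*x)/25 - 4*exp(3*x)*cos(4*x)/25 + C

Let I denote the integral. Integrate by parts with u = sin(4*x), dv = exp(3*x) dx, so v = exp(3*x)/3: I = exp(3*x)*sin(4*x)/3 − (4/3)·∫ exp(3*x)*cos(4*x) dx.
Apply parts again with u = cos(4*x), dv = exp(3*x) dx: ∫ exp(3*x)*cos(4*x) dx = exp(3*x)*cos(4*x)/3 + (4/3)·I. Substituting back brings back I: I = exp(3*x)*sin(4*x)/3 - 4*exp(3*x)*cos(4*x)/9 − (16/9)·I.
Solving for I: (1 + 16/9)·I equals the remaining terms, so I = (9/25)·(exp(3*x)*sin(4*x)/3 - 4*exp(3*x)*cos(4*x)/9).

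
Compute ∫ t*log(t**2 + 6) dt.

Let u = t**2 + 6, so du = (2*t) dt.
The integral becomes (1/2)·∫ log(u) du; integrate by parts with u′=log(u), dv′=du.

t**2*log(t**2 + 6)/2 - t**2/2 + 3*log(t**2 + 6) + C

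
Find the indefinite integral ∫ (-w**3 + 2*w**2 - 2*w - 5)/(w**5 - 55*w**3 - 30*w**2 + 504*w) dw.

-5*log(w)/504 - 6*log(w - 7)/91 + 5*log(w - 3)/189 - 9*log(w + 4)/56 + 295*log(w + 6)/1404 + C

Factor the denominator: w*(w - 7)*(w - 3)*(w + 4)*(w + 6).
Partial-fraction decomposition: 295/(1404*(w + 6)) - 9/(56*(w + 4)) + 5/(189*(w - 3)) - 6/(91*(w - 7)) - 5/(504*w).
Integrate each term: A/(w−a) contributes A·log|w−a|.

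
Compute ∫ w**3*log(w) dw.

Use integration by parts with u = log(w), dv = w**3 dw.
Then du = 1/w dw and v = w**4/4.

w**4*log(w)/4 - w**4/16 + C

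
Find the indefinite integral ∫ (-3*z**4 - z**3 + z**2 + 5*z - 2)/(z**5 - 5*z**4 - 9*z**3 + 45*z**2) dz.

23*log(z)/225 - 122*log(z - 5)/25 + 62*log(z - 3)/27 - 14*log(z + 3)/27 + 2/(45*z) + C

Factor the denominator: z**2*(z - 5)*(z - 3)*(z + 3).
Partial-fraction decomposition: -14/(27*(z + 3)) + 62/(27*(z - 3)) - 122/(25*(z - 5)) + 23/(225*z) - 2/(45*z**2).
Integrate each term; A/(z−a) gives A·log|z−a|; A/(z−a)² gives −A/(z−a).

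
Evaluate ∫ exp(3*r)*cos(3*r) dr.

exp(3*r)*sin(3*r)/6 + exp(3*r)*cos(3*r)/6 + C

Let I denote the integral. Integrate by parts with u = cos(3*r), dv = exp(3*r) dr, so v = exp(3*r)/3: I = exp(3*r)*cos(3*r)/3 + ∫ exp(3*r)*sin(3*r) dr.
Apply parts again with u = sin(3*r), dv = exp(3*r) dr: ∫ exp(3*r)*sin(3*r) dr = exp(3*r)*sin(3*r)/3 − I. Substituting back brings back I: I = exp(3*r)*sin(3*r)/3 + exp(3*r)*cos(3*r)/3 − I.
Solving for I: (1 + 1)·I equals the remaining terms, so I = (1/2)·(exp(3*r)*sin(3*r)/3 + exp(3*r)*cos(3*r)/3).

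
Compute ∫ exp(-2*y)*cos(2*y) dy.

Let I denote the integral. Integrate by parts with u = cos(2*y), dv = exp(-2*y) dy, so v = -exp(-2*y)/2: I = -exp(-2*y)*cos(2*y)/2 − ∫ exp(-2*y)*sin(2*y) dy.
Apply parts again with u = sin(2*y), dv = exp(-2*y) dy: ∫ exp(-2*y)*sin(2*y) dy = -exp(-2*y)*sin(2*y)/2 + I. Substituting back brings back I: I = exp(-2*y)*sin(2*y)/2 - exp(-2*y)*cos(2*y)/2 − I.
Solving for I: (1 + 1)·I equals the remaining terms, so I = (1/2)·(exp(-2*y)*sin(2*y)/2 - exp(-2*y)*cos(2*y)/2).

exp(-2*y)*sin(2*y)/4 - exp(-2*y)*cos(2*y)/4 + C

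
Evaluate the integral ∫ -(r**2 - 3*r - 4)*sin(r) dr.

r**2*cos(r) - 2*r*sin(r) - 3*r*cos(r) + 3*sin(r) - 6*cos(r) + C

Use integration by parts with u = r**2 - 3*r - 4, dv = -sin(r) dr, so v = cos(r).
Apply parts 2 times (tabular method): alternate signs, differentiate u down to 0, integrate dv up.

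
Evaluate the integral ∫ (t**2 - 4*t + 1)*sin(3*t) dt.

Use integration by parts with u = t**2 - 4*t + 1, dv = sin(3*t) dt, so v = -cos(3*t)/3.
Apply parts 2 times (tabular method): alternate signs, differentiate u down to 0, integrate dv up.

-t**2*cos(3*t)/3 + 2*t*sin(3*t)/9 + 4*t*cos(3*t)/3 - 4*sin(3*t)/9 - 7*cos(3*t)/27 + C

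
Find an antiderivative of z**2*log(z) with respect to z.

Use integration by parts with u = log(z), dv = z**2 dz.
Then du = 1/z dz and v = z**3/3.

z**3*log(z)/3 - z**3/9 + C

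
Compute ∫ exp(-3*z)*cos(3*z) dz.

Let I denote the integral. Integrate by parts with u = cos(3*z), dv = exp(-3*z) dz, so v = -exp(-3*z)/3: I = -exp(-3*z)*cos(3*z)/3 − ∫ exp(-3*z)*sin(3*z) dz.
Apply parts again with u = sin(3*z), dv = exp(-3*z) dz: ∫ exp(-3*z)*sin(3*z) dz = -exp(-3*z)*sin(3*z)/3 + I. Substituting back brings back I: I = exp(-3*z)*sin(3*z)/3 - exp(-3*z)*cos(3*z)/3 − I.
Solving for I: (1 + 1)·I equals the remaining terms, so I = (1/2)·(exp(-3*z)*sin(3*z)/3 - exp(-3*z)*cos(3*z)/3).

exp(-3*z)*sin(3*z)/6 - exp(-3*z)*cos(3*z)/6 + C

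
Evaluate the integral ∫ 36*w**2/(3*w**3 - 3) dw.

Let u = 3*w**3 - 3, so du = (9*w**2) dw.
Rewriting, the integral becomes 4·∫ 1/u du = 4·log(u).
Substituting back, u = 3*w**3 - 3.

4*log(3*w**3 - 3) + C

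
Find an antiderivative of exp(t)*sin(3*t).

Let I denote the integral. Integrate by parts with u = sin(3*t), dv = exp(t) dt, so v = exp(t): I = exp(t)*sin(3*t) − 3·∫ exp(t)*cos(3*t) dt.
Apply parts again with u = cos(3*t), dv = exp(t) dt: ∫ exp(t)*cos(3*t) dt = exp(t)*cos(3*t) + 3·I. Substituting back brings back I: I = exp(t)*sin(3*t) - 3*exp(t)*cos(3*t) − 9·I.
Solving for I: (1 + 9)·I equals the remaining terms, so I = (1/10)·(exp(t)*sin(3*t) - 3*exp(t)*cos(3*t)).

exp(t)*sin(3*t)/10 - 3*exp(t)*cos(3*t)/10 + C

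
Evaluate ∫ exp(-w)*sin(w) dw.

Let I denote the integral. Integrate by parts with u = sin(w), dv = exp(-w) dw, so v = -exp(-w): I = -exp(-w)*sin(w) + ∫ exp(-w)*cos(w) dw.
Apply parts again with u = cos(w), dv = exp(-w) dw: ∫ exp(-w)*cos(w) dw = -exp(-w)*cos(w) − I. Substituting back brings back I: I = -exp(-w)*sin(w) - exp(-w)*cos(w) − I.
Solving for I: (1 + 1)·I equals the remaining terms, so I = (1/2)·(-exp(-w)*sin(w) - exp(-w)*cos(w)).

-exp(-w)*sin(w)/2 - exp(-w)*cos(w)/2 + C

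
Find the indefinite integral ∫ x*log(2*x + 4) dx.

Use integration by parts with u = log(2*x + 4), dv = x dx.
Then du = 2/(2*x + 4) dx and v = x**2/2.

x**2*log(2*x + 4)/2 - x**2/4 + x - 2*log(x + 2) + C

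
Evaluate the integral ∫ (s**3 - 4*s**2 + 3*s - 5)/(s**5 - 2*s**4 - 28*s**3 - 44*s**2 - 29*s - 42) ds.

163*log(s - 7)/4500 + 7*log(s + 2)/9 - 77*log(s + 3)/100 - 11*log(s**2 + 1)/500 - atan(s)/125 + C

Factor the denominator: (s - 7)*(s + 2)*(s + 3)*(s**2 + 1).
Partial-fraction decomposition: -(11*s + 2)/(250*(s**2 + 1)) - 77/(100*(s + 3)) + 7/(9*(s + 2)) + 163/(4500*(s - 7)).
Integrate each term; A/(s−a) gives A·log|s−a|; the (Bs+D)/(s²+p²) term gives a log and an atan.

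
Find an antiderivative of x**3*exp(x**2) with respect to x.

(x**2 - 1)*exp(x**2)/2 + C

Let u = x², du = 2x dx; rewrite as (1/2)∫ u^1·exp(1u) du.
Now integrate by parts 1 time.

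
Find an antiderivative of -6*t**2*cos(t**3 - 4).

Let u = t**3 - 4, so du = (3*t**2) dt.
Rewriting, the integral becomes -2·∫ cos(u) du = -2·sin(u).
Substituting back, u = t**3 - 4.

-2*sin(t**3 - 4) + C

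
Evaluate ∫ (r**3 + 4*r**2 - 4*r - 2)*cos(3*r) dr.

r**3*sin(3*r)/3 + 4*r**2*sin(3*r)/3 + r**2*cos(3*r)/3 - 14*r*sin(3*r)/9 + 8*r*cos(3*r)/9 - 26*sin(3*r)/27 - 14*cos(3*r)/27 + C

Use integration by parts with u = r**3 + 4*r**2 - 4*r - 2, dv = cos(3*r) dr, so v = sin(3*r)/3.
Apply parts 3 times (tabular method): alternate signs, differentiate u down to 0, integrate dv up.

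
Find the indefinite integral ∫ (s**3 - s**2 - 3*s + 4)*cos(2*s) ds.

Use integration by parts with u = s**3 - s**2 - 3*s + 4, dv = cos(2*s) ds, so v = sin(2*s)/2.
Apply parts 3 times (tabular method): alternate signs, differentiate u down to 0, integrate dv up.

s**3*sin(2*s)/2 - s**2*sin(2*s)/2 + 3*s**2*cos(2*s)/4 - 9*s*sin(2*s)/4 - s*cos(2*s)/2 + 9*sin(2*s)/4 - 9*cos(2*s)/8 + C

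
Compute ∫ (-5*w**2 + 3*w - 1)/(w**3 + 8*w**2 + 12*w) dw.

Factor the denominator: w*(w + 2)*(w + 6).
Partial-fraction decomposition: -199/(24*(w + 6)) + 27/(8*(w + 2)) - 1/(12*w).
Integrate each term: A/(w−a) contributes A·log|w−a|.

-log(w)/12 + 27*log(w + 2)/8 - 199*log(w + 6)/24 + C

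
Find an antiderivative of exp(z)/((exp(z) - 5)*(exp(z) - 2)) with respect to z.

Let u = e^z, du = e^z dz.
The integral becomes ∫ du/((u-2)(u-5)); decompose into partial fractions.

log(exp(z) - 5)/3 - log(exp(z) - 2)/3 + C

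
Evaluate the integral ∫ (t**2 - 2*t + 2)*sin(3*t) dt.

Use integration by parts with u = t**2 - 2*t + 2, dv = sin(3*t) dt, so v = -cos(3*t)/3.
Apply parts 2 times (tabular method): alternate signs, differentiate u down to 0, integrate dv up.

-t**2*cos(3*t)/3 + 2*t*sin(3*t)/9 + 2*t*cos(3*t)/3 - 2*sin(3*t)/9 - 16*cos(3*t)/27 + C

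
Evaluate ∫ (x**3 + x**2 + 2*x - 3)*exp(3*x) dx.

(3*x**3 + 6*x - 11)*exp(3*x)/9 + C

Use integration by parts with u = x**3 + x**2 + 2*x - 3, dv = exp(3*x) dx, so v = exp(3*x)/3.
Apply parts 3 times (tabular method): alternate signs, differentiate u down to 0, integrate dv up.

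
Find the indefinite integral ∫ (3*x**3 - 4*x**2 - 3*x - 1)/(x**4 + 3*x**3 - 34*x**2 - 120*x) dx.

log(x)/120 + 97*log(x - 6)/132 - 49*log(x + 4)/8 + 461*log(x + 5)/55 + C

Factor the denominator: x*(x - 6)*(x + 4)*(x + 5).
Partial-fraction decomposition: 461/(55*(x + 5)) - 49/(8*(x + 4)) + 97/(132*(x - 6)) + 1/(120*x).
Integrate each term: A/(x−a) contributes A·log|x−a|.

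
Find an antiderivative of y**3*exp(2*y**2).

(2*y**2 - 1)*exp(2*y**2)/8 + C

Let u = y², du = 2y dy; rewrite as (1/2)∫ u^1·exp(2u) du.
Now integrate by parts 1 time.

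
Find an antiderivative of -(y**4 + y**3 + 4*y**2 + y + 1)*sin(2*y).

Use integration by parts with u = y**4 + y**3 + 4*y**2 + y + 1, dv = -sin(2*y) dy, so v = cos(2*y)/2.
Apply parts 4 times (tabular method): alternate signs, differentiate u down to 0, integrate dv up.

y**4*cos(2*y)/2 - y**3*sin(2*y) + y**3*cos(2*y)/2 - 3*y**2*sin(2*y)/4 + y**2*cos(2*y)/2 - y*sin(2*y)/2 - y*cos(2*y)/4 + sin(2*y)/8 + cos(2*y)/4 + C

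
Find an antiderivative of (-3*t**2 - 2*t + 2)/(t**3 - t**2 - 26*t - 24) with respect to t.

-59*log(t - 6)/35 - log(t + 1)/21 - 19*log(t + 4)/15 + C

Factor the denominator: (t - 6)*(t + 1)*(t + 4).
Partial-fraction decomposition: -19/(15*(t + 4)) - 1/(21*(t + 1)) - 59/(35*(t - 6)).
Integrate each term: A/(t−a) contributes A·log|t−a|.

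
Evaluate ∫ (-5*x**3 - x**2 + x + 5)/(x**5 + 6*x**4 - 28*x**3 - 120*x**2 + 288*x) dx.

Factor the denominator: x*(x - 4)*(x - 2)*(x + 6)**2.
Partial-fraction decomposition: 14219/(57600*(x + 6)) - 1043/(480*(x + 6)**2) + 37/(256*(x - 2)) - 327/(800*(x - 4)) + 5/(288*x).
Integrate each term; A/(x−a) gives A·log|x−a|; A/(x−a)² gives −A/(x−a).

5*log(x)/288 - 327*log(x - 4)/800 + 37*log(x - 2)/256 + 14219*log(x + 6)/57600 + 1043/(480*x + 2880) + C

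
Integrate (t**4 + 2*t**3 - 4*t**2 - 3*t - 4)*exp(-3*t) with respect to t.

Use integration by parts with u = t**4 + 2*t**3 - 4*t**2 - 3*t - 4, dv = exp(-3*t) dt, so v = -exp(-3*t)/3.
Apply parts 4 times (tabular method): alternate signs, differentiate u down to 0, integrate dv up.

(-27*t**4 - 90*t**3 + 18*t**2 + 93*t + 139)*exp(-3*t)/81 + C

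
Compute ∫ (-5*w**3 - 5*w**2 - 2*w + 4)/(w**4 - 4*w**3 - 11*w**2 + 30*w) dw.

2*log(w)/15 - 63*log(w - 5)/10 + 2*log(w - 2) - 5*log(w + 3)/6 + C

Factor the denominator: w*(w - 5)*(w - 2)*(w + 3).
Partial-fraction decomposition: -5/(6*(w + 3)) + 2/(w - 2) - 63/(10*(w - 5)) + 2/(15*w).
Integrate each term: A/(w−a) contributes A·log|w−a|.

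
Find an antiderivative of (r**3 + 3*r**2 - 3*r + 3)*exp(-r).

Use integration by parts with u = r**3 + 3*r**2 - 3*r + 3, dv = exp(-r) dr, so v = -exp(-r).
Apply parts 3 times (tabular method): alternate signs, differentiate u down to 0, integrate dv up.

(-r**3 - 6*r**2 - 9*r - 12)*exp(-r) + C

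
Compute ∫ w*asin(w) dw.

w**2*asin(w)/2 + w*sqrt(-w**2 + 1)/4 - asin(w)/4 + C

Use integration by parts with u = arcsin(w), dv = w dw.
Then du = 1/sqrt(-w**2 + 1) dw.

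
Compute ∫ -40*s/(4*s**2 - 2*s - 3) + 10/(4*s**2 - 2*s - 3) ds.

-5*log(4*s**2 - 2*s - 3) + C

Let u = 4*s**2 - 2*s - 3, so du = (8*s - 2) ds.
Rewriting, the integral becomes -5·∫ 1/u du = -5·log(u).
Substituting back, u = 4*s**2 - 2*s - 3.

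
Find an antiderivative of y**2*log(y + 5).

Use integration by parts with u = log(y + 5), dv = y**2 dy.
Then du = 1/(y + 5) dy and v = y**3/3.

y**3*log(y + 5)/3 - y**3/9 + 5*y**2/6 - 25*y/3 + 125*log(y + 5)/3 + C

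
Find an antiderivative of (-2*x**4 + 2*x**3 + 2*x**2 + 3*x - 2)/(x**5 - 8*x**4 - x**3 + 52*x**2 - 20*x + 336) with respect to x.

-1333*log(x - 7)/530 + 57*log(x - 4)/70 - 209*log(x + 3)/910 - 479*log(x**2 + 4)/13780 - 1173*atan(x/2)/6890 + C

Factor the denominator: (x - 7)*(x - 4)*(x + 3)*(x**2 + 4).
Partial-fraction decomposition: -(479*x + 2346)/(6890*(x**2 + 4)) - 209/(910*(x + 3)) + 57/(70*(x - 4)) - 1333/(530*(x - 7)).
Integrate each term; A/(x−a) gives A·log|x−a|; the (Bx+D)/(x²+p²) term gives a log and an atan.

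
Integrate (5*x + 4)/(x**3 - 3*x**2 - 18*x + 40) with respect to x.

29*log(x - 5)/27 - 7*log(x - 2)/9 - 8*log(x + 4)/27 + C

Factor the denominator: (x - 5)*(x - 2)*(x + 4).
Partial-fraction decomposition: -8/(27*(x + 4)) - 7/(9*(x - 2)) + 29/(27*(x - 5)).
Integrate each term: A/(x−a) contributes A·log|x−a|.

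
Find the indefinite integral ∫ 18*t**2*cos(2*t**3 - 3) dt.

Let u = 2*t**3 - 3, so du = (6*t**2) dt.
Rewriting, the integral becomes 3·∫ cos(u) du = 3·sin(u).
Substituting back, u = 2*t**3 - 3.

3*sin(2*t**3 - 3) + C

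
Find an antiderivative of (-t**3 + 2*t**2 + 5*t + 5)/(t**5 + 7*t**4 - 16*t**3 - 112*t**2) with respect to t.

Factor the denominator: t**2*(t - 4)*(t + 4)*(t + 7).
Partial-fraction decomposition: 137/(539*(t + 7)) - 27/(128*(t + 4)) - 7/(1408*(t - 4)) - 15/(392*t) - 5/(112*t**2).
Integrate each term; A/(t−a) gives A·log|t−a|; A/(t−a)² gives −A/(t−a).

-15*log(t)/392 - 7*log(t - 4)/1408 - 27*log(t + 4)/128 + 137*log(t + 7)/539 + 5/(112*t) + C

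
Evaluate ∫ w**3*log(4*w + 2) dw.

Use integration by parts with u = log(4*w + 2), dv = w**3 dw.
Then du = 4/(4*w + 2) dw and v = w**4/4.

w**4*log(4*w + 2)/4 - w**4/16 + w**3/24 - w**2/32 + w/32 - log(2*w + 1)/64 + C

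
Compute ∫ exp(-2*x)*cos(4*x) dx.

exp(-2*x)*sin(4*x)/5 - exp(-2*x)*cos(4*x)/10 + C

Let I denote the integral. Integrate by parts with u = cos(4*x), dv = exp(-2*x) dx, so v = -exp(-2*x)/2: I = -exp(-2*x)*cos(4*x)/2 − 2·∫ exp(-2*x)*sin(4*x) dx.
Apply parts again with u = sin(4*x), dv = exp(-2*x) dx: ∫ exp(-2*x)*sin(4*x) dx = -exp(-2*x)*sin(4*x)/2 + 2·I. Substituting back brings back I: I = exp(-2*x)*sin(4*x) - exp(-2*x)*cos(4*x)/2 − 4·I.
Solving for I: (1 + 4)·I equals the remaining terms, so I = (1/5)·(exp(-2*x)*sin(4*x) - exp(-2*x)*cos(4*x)/2).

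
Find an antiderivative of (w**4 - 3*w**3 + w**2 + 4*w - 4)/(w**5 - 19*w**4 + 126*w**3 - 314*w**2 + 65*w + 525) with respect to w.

Factor the denominator: (w - 7)*(w - 5)**2*(w - 3)*(w + 1).
Partial-fraction decomposition: -1/(384*(w + 1)) - 17/(64*(w - 3)) - 481/(48*(w - 5)) - 97/(8*(w - 5)**2) + 1445/(128*(w - 7)).
Integrate each term; A/(w−a) gives A·log|w−a|; A/(w−a)² gives −A/(w−a).

1445*log(w - 7)/128 - 481*log(w - 5)/48 - 17*log(w - 3)/64 - log(w + 1)/384 + 97/(8*w - 40) + C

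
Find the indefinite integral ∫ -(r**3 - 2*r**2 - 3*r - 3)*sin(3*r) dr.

Use integration by parts with u = r**3 - 2*r**2 - 3*r - 3, dv = -sin(3*r) dr, so v = cos(3*r)/3.
Apply parts 3 times (tabular method): alternate signs, differentiate u down to 0, integrate dv up.

r**3*cos(3*r)/3 - r**2*sin(3*r)/3 - 2*r**2*cos(3*r)/3 + 4*r*sin(3*r)/9 - 11*r*cos(3*r)/9 + 11*sin(3*r)/27 - 23*cos(3*r)/27 + C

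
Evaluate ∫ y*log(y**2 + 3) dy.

y**2*log(y**2 + 3)/2 - y**2/2 + 3*log(y**2 + 3)/2 + C

Let u = y**2 + 3, so du = (2*y) dy.
The integral becomes (1/2)·∫ log(u) du; integrate by parts with u′=log(u), dv′=du.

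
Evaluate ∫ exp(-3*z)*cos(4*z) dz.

4*exp(-3*z)*sin(4*z)/25 - 3*exp(-3*z)*cos(4*z)/25 + C

Let I denote the integral. Integrate by parts with u = cos(4*z), dv = exp(-3*z) dz, so v = -exp(-3*z)/3: I = -exp(-3*z)*cos(4*z)/3 − (4/3)·∫ exp(-3*z)*sin(4*z) dz.
Apply parts again with u = sin(4*z), dv = exp(-3*z) dz: ∫ exp(-3*z)*sin(4*z) dz = -exp(-3*z)*sin(4*z)/3 + (4/3)·I. Substituting back brings back I: I = 4*exp(-3*z)*sin(4*z)/9 - exp(-3*z)*cos(4*z)/3 − (16/9)·I.
Solving for I: (1 + 16/9)·I equals the remaining terms, so I = (9/25)·(4*exp(-3*z)*sin(4*z)/9 - exp(-3*z)*cos(4*z)/3).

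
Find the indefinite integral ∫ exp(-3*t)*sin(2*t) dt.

Let I denote the integral. Integrate by parts with u = sin(2*t), dv = exp(-3*t) dt, so v = -exp(-3*t)/3: I = -exp(-3*t)*sin(2*t)/3 + (2/3)·∫ exp(-3*t)*cos(2*t) dt.
Apply parts again with u = cos(2*t), dv = exp(-3*t) dt: ∫ exp(-3*t)*cos(2*t) dt = -exp(-3*t)*cos(2*t)/3 − (2/3)·I. Substituting back brings back I: I = -exp(-3*t)*sin(2*t)/3 - 2*exp(-3*t)*cos(2*t)/9 − (4/9)·I.
Solving for I: (1 + 4/9)·I equals the remaining terms, so I = (9/13)·(-exp(-3*t)*sin(2*t)/3 - 2*exp(-3*t)*cos(2*t)/9).

-3*exp(-3*t)*sin(2*t)/13 - 2*exp(-3*t)*cos(2*t)/13 + C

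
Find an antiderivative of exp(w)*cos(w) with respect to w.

exp(w)*sin(w)/2 + exp(w)*cos(w)/2 + C

Let I denote the integral. Integrate by parts with u = cos(w), dv = exp(w) dw, so v = exp(w): I = exp(w)*cos(w) + ∫ exp(w)*sin(w) dw.
Apply parts again with u = sin(w), dv = exp(w) dw: ∫ exp(w)*sin(w) dw = exp(w)*sin(w) − I. Substituting back brings back I: I = exp(w)*sin(w) + exp(w)*cos(w) − I.
Solving for I: (1 + 1)·I equals the remaining terms, so I = (1/2)·(exp(w)*sin(w) + exp(w)*cos(w)).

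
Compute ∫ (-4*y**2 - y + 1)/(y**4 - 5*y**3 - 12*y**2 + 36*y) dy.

log(y)/36 - 149*log(y - 6)/216 + 17*log(y - 2)/40 + 32*log(y + 3)/135 + C

Factor the denominator: y*(y - 6)*(y - 2)*(y + 3).
Partial-fraction decomposition: 32/(135*(y + 3)) + 17/(40*(y - 2)) - 149/(216*(y - 6)) + 1/(36*y).
Integrate each term: A/(y−a) contributes A·log|y−a|.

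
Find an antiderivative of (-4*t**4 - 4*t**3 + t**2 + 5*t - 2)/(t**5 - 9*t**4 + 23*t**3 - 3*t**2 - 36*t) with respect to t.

Factor the denominator: t*(t - 4)*(t - 3)**2*(t + 1).
Partial-fraction decomposition: -3/(40*(t + 1)) + 4199/(72*(t - 3)) + 205/(6*(t - 3)**2) - 623/(10*(t - 4)) + 1/(18*t).
Integrate each term; A/(t−a) gives A·log|t−a|; A/(t−a)² gives −A/(t−a).

log(t)/18 - 623*log(t - 4)/10 + 4199*log(t - 3)/72 - 3*log(t + 1)/40 - 205/(6*t - 18) + C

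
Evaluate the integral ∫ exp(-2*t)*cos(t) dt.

exp(-2*t)*sin(t)/5 - 2*exp(-2*t)*cos(t)/5 + C

Let I denote the integral. Integrate by parts with u = cos(t), dv = exp(-2*t) dt, so v = -exp(-2*t)/2: I = -exp(-2*t)*cos(t)/2 − (1/2)·∫ exp(-2*t)*sin(t) dt.
Apply parts again with u = sin(t), dv = exp(-2*t) dt: ∫ exp(-2*t)*sin(t) dt = -exp(-2*t)*sin(t)/2 + (1/2)·I. Substituting back brings back I: I = exp(-2*t)*sin(t)/4 - exp(-2*t)*cos(t)/2 − (1/4)·I.
Solving for I: (1 + 1/4)·I equals the remaining terms, so I = (4/5)·(exp(-2*t)*sin(t)/4 - exp(-2*t)*cos(t)/2).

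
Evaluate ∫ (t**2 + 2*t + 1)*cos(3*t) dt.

Use integration by parts with u = t**2 + 2*t + 1, dv = cos(3*t) dt, so v = sin(3*t)/3.
Apply parts 2 times (tabular method): alternate signs, differentiate u down to 0, integrate dv up.

t**2*sin(3*t)/3 + 2*t*sin(3*t)/3 + 2*t*cos(3*t)/9 + 7*sin(3*t)/27 + 2*cos(3*t)/9 + C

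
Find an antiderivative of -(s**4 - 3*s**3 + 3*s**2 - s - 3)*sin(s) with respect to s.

Use integration by parts with u = s**4 - 3*s**3 + 3*s**2 - s - 3, dv = -sin(s) ds, so v = cos(s).
Apply parts 4 times (tabular method): alternate signs, differentiate u down to 0, integrate dv up.

s**4*cos(s) - 4*s**3*sin(s) - 3*s**3*cos(s) + 9*s**2*sin(s) - 9*s**2*cos(s) + 18*s*sin(s) + 17*s*cos(s) - 17*sin(s) + 15*cos(s) + C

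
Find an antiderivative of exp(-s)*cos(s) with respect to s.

Let I denote the integral. Integrate by parts with u = cos(s), dv = exp(-s) ds, so v = -exp(-s): I = -exp(-s)*cos(s) − ∫ exp(-s)*sin(s) ds.
Apply parts again with u = sin(s), dv = exp(-s) ds: ∫ exp(-s)*sin(s) ds = -exp(-s)*sin(s) + I. Substituting back brings back I: I = exp(-s)*sin(s) - exp(-s)*cos(s) − I.
Solving for I: (1 + 1)·I equals the remaining terms, so I = (1/2)·(exp(-s)*sin(s) - exp(-s)*cos(s)).

exp(-s)*sin(s)/2 - exp(-s)*cos(s)/2 + C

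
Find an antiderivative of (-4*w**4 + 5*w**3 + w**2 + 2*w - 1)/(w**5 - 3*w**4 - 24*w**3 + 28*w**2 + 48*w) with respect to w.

-log(w)/48 - 4057*log(w - 6)/1680 + 17*log(w - 2)/144 + 11*log(w + 1)/63 - 1337*log(w + 4)/720 + C

Factor the denominator: w*(w - 6)*(w - 2)*(w + 1)*(w + 4).
Partial-fraction decomposition: -1337/(720*(w + 4)) + 11/(63*(w + 1)) + 17/(144*(w - 2)) - 4057/(1680*(w - 6)) - 1/(48*w).
Integrate each term: A/(w−a) contributes A·log|w−a|.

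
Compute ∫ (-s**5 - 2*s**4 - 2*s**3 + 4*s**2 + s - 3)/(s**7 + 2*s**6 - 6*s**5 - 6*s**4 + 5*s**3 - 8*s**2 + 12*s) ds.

Factor the denominator: s*(s - 2)*(s - 1)*(s + 2)*(s + 3)*(s**2 + 1).
Partial-fraction decomposition: (4*s - 1)/(10*(s**2 + 1)) + 11/(40*(s + 3)) - 9/(40*(s + 2)) + 1/(8*(s - 1)) - 13/(40*(s - 2)) - 1/(4*s).
Integrate each term; A/(s−a) gives A·log|s−a|; the (Bs+D)/(s²+p²) term gives a log and an atan.

-log(s)/4 - 13*log(s - 2)/40 + log(s - 1)/8 - 9*log(s + 2)/40 + 11*log(s + 3)/40 + log(s**2 + 1)/5 - atan(s)/10 + C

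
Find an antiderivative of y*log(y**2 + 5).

y**2*log(y**2 + 5)/2 - y**2/2 + 5*log(y**2 + 5)/2 + C

Let u = y**2 + 5, so du = (2*y) dy.
The integral becomes (1/2)·∫ log(u) du; integrate by parts with u′=log(u), dv′=du.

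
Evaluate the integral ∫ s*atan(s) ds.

Use integration by parts with u = arctan(s), dv = s ds.
Then du = 1/(s**2 + 1) ds.

s**2*atan(s)/2 - s/2 + atan(s)/2 + C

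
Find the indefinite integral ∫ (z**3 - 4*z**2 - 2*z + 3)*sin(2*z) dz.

-z**3*cos(2*z)/2 + 3*z**2*sin(2*z)/4 + 2*z**2*cos(2*z) - 2*z*sin(2*z) + 7*z*cos(2*z)/4 - 7*sin(2*z)/8 - 5*cos(2*z)/2 + C

Use integration by parts with u = z**3 - 4*z**2 - 2*z + 3, dv = sin(2*z) dz, so v = -cos(2*z)/2.
Apply parts 3 times (tabular method): alternate signs, differentiate u down to 0, integrate dv up.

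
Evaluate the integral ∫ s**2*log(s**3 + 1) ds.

Let u = s**3 + 1, so du = (3*s**2) ds.
The integral becomes (1/3)·∫ log(u) du; integrate by parts with u′=log(u), dv′=du.

s**3*log(s**3 + 1)/3 - s**3/3 + log(s**3 + 1)/3 + C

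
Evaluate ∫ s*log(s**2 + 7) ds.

s**2*log(s**2 + 7)/2 - s**2/2 + 7*log(s**2 + 7)/2 + C

Let u = s**2 + 7, so du = (2*s) ds.
The integral becomes (1/2)·∫ log(u) du; integrate by parts with u′=log(u), dv′=du.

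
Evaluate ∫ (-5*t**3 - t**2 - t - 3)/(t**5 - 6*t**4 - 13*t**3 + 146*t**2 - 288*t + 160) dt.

1349*log(t - 4)/972 - 7*log(t - 2)/4 + 5*log(t - 1)/27 + 43*log(t + 5)/243 + 343/(54*t - 216) + C

Factor the denominator: (t - 4)**2*(t - 2)*(t - 1)*(t + 5).
Partial-fraction decomposition: 43/(243*(t + 5)) + 5/(27*(t - 1)) - 7/(4*(t - 2)) + 1349/(972*(t - 4)) - 343/(54*(t - 4)**2).
Integrate each term; A/(t−a) gives A·log|t−a|; A/(t−a)² gives −A/(t−a).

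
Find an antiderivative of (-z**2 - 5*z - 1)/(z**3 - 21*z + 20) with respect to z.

-37*log(z - 4)/27 + 7*log(z - 1)/18 - log(z + 5)/54 + C

Factor the denominator: (z - 4)*(z - 1)*(z + 5).
Partial-fraction decomposition: -1/(54*(z + 5)) + 7/(18*(z - 1)) - 37/(27*(z - 4)).
Integrate each term: A/(z−a) contributes A·log|z−a|.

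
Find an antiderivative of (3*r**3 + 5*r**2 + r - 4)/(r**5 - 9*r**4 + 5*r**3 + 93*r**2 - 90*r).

Factor the denominator: r*(r - 6)*(r - 5)*(r - 1)*(r + 3).
Partial-fraction decomposition: -43/(864*(r + 3)) + 1/(16*(r - 1)) - 501/(160*(r - 5)) + 83/(27*(r - 6)) + 2/(45*r).
Integrate each term: A/(r−a) contributes A·log|r−a|.

2*log(r)/45 + 83*log(r - 6)/27 - 501*log(r - 5)/160 + log(r - 1)/16 - 43*log(r + 3)/864 + C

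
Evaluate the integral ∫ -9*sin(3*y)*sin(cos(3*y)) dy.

Let u = cos(3*y), so du = (-3*sin(3*y)) dy.
Rewriting, the integral becomes 3·∫ sin(u) du = 3·-cos(u).
Substituting back, u = cos(3*y).

-3*cos(cos(3*y)) + C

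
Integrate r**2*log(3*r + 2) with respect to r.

Use integration by parts with u = log(3*r + 2), dv = r**2 dr.
Then du = 3/(3*r + 2) dr and v = r**3/3.

r**3*log(3*r + 2)/3 - r**3/9 + r**2/9 - 4*r/27 + 8*log(3*r + 2)/81 + C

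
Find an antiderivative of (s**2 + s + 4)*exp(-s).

(-s**2 - 3*s - 7)*exp(-s) + C

Use integration by parts with u = s**2 + s + 4, dv = exp(-s) ds, so v = -exp(-s).
Apply parts 2 times (tabular method): alternate signs, differentiate u down to 0, integrate dv up.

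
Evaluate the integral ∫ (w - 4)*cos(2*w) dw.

w*sin(2*w)/2 - 2*sin(2*w) + cos(2*w)/4 + C

Use integration by parts with u = w - 4, dv = cos(2*w) dw, so v = sin(2*w)/2.
Apply parts 1 times (tabular method): alternate signs, differentiate u down to 0, integrate dv up.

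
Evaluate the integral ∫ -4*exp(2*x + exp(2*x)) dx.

Let u = exp(2*x), so du = (2*exp(2*x)) dx.
Rewriting, the integral becomes -2·∫ e^u du = -2·e^u.
Substituting back, u = exp(2*x).

-2*exp(exp(2*x)) + C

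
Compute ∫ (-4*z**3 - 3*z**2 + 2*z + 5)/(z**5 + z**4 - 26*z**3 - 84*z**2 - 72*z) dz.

-5*log(z)/72 - 955*log(z - 6)/3456 - 335*log(z + 2)/128 + 80*log(z + 3)/27 - 21/(16*z + 32) + C

Factor the denominator: z*(z - 6)*(z + 2)**2*(z + 3).
Partial-fraction decomposition: 80/(27*(z + 3)) - 335/(128*(z + 2)) + 21/(16*(z + 2)**2) - 955/(3456*(z - 6)) - 5/(72*z).
Integrate each term; A/(z−a) gives A·log|z−a|; A/(z−a)² gives −A/(z−a).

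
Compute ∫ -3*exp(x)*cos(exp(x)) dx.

Let u = exp(x), so du = (exp(x)) dx.
Rewriting, the integral becomes -3·∫ cos(u) du = -3·sin(u).
Substituting back, u = exp(x).

-3*sin(exp(x)) + C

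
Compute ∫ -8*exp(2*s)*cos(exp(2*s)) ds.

Let u = exp(2*s), so du = (2*exp(2*s)) ds.
Rewriting, the integral becomes -4·∫ cos(u) du = -4·sin(u).
Substituting back, u = exp(2*s).

-4*sin(exp(2*s)) + C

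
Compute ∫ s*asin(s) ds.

s**2*asin(s)/2 + s*sqrt(-s**2 + 1)/4 - asin(s)/4 + C

Use integration by parts with u = arcsin(s), dv = s ds.
Then du = 1/sqrt(-s**2 + 1) ds.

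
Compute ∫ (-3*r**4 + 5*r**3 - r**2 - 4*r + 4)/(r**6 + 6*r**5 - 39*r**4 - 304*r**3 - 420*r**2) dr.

Factor the denominator: r**2*(r - 7)*(r + 2)*(r + 5)*(r + 6).
Partial-fraction decomposition: 311/(117*(r + 6)) - 2501/(900*(r + 5)) + 5/(27*(r + 2)) - 5561/(68796*(r - 7)) + 181/(11025*r) - 1/(105*r**2).
Integrate each term; A/(r−a) gives A·log|r−a|; A/(r−a)² gives −A/(r−a).

181*log(r)/11025 - 5561*log(r - 7)/68796 + 5*log(r + 2)/27 - 2501*log(r + 5)/900 + 311*log(r + 6)/117 + 1/(105*r) + C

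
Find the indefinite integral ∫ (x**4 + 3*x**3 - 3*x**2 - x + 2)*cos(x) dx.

x**4*sin(x) + 3*x**3*sin(x) + 4*x**3*cos(x) - 15*x**2*sin(x) + 9*x**2*cos(x) - 19*x*sin(x) - 30*x*cos(x) + 32*sin(x) - 19*cos(x) + C

Use integration by parts with u = x**4 + 3*x**3 - 3*x**2 - x + 2, dv = cos(x) dx, so v = sin(x).
Apply parts 4 times (tabular method): alternate signs, differentiate u down to 0, integrate dv up.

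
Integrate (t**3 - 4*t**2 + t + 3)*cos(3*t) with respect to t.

t**3*sin(3*t)/3 - 4*t**2*sin(3*t)/3 + t**2*cos(3*t)/3 + t*sin(3*t)/9 - 8*t*cos(3*t)/9 + 35*sin(3*t)/27 + cos(3*t)/27 + C

Use integration by parts with u = t**3 - 4*t**2 + t + 3, dv = cos(3*t) dt, so v = sin(3*t)/3.
Apply parts 3 times (tabular method): alternate signs, differentiate u down to 0, integrate dv up.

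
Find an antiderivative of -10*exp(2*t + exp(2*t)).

-5*exp(exp(2*t)) + C

Let u = exp(2*t), so du = (2*exp(2*t)) dt.
Rewriting, the integral becomes -5·∫ e^u du = -5·e^u.
Substituting back, u = exp(2*t).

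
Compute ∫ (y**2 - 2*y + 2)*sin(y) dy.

-y**2*cos(y) + 2*y*sin(y) + 2*y*cos(y) - 2*sin(y) + C

Use integration by parts with u = y**2 - 2*y + 2, dv = sin(y) dy, so v = -cos(y).
Apply parts 2 times (tabular method): alternate signs, differentiate u down to 0, integrate dv up.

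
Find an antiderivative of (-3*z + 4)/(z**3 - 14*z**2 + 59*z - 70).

-17*log(z - 7)/10 + 11*log(z - 5)/6 - 2*log(z - 2)/15 + C

Factor the denominator: (z - 7)*(z - 5)*(z - 2).
Partial-fraction decomposition: -2/(15*(z - 2)) + 11/(6*(z - 5)) - 17/(10*(z - 7)).
Integrate each term: A/(z−a) contributes A·log|z−a|.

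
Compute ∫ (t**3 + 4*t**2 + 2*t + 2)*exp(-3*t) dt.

Use integration by parts with u = t**3 + 4*t**2 + 2*t + 2, dv = exp(-3*t) dt, so v = -exp(-3*t)/3.
Apply parts 3 times (tabular method): alternate signs, differentiate u down to 0, integrate dv up.

(-9*t**3 - 45*t**2 - 48*t - 34)*exp(-3*t)/27 + C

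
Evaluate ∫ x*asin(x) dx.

Use integration by parts with u = arcsin(x), dv = x dx.
Then du = 1/sqrt(-x**2 + 1) dx.

x**2*asin(x)/2 + x*sqrt(-x**2 + 1)/4 - asin(x)/4 + C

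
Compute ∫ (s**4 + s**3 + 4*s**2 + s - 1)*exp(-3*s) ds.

Use integration by parts with u = s**4 + s**3 + 4*s**2 + s - 1, dv = exp(-3*s) ds, so v = -exp(-3*s)/3.
Apply parts 4 times (tabular method): alternate signs, differentiate u down to 0, integrate dv up.

(-27*s**4 - 63*s**3 - 171*s**2 - 141*s - 20)*exp(-3*s)/81 + C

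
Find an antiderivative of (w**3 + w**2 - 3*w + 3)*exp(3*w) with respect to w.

(w**3 - 3*w + 4)*exp(3*w)/3 + C

Use integration by parts with u = w**3 + w**2 - 3*w + 3, dv = exp(3*w) dw, so v = exp(3*w)/3.
Apply parts 3 times (tabular method): alternate signs, differentiate u down to 0, integrate dv up.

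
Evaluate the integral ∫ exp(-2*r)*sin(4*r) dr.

Let I denote the integral. Integrate by parts with u = sin(4*r), dv = exp(-2*r) dr, so v = -exp(-2*r)/2: I = -exp(-2*r)*sin(4*r)/2 + 2·∫ exp(-2*r)*cos(4*r) dr.
Apply parts again with u = cos(4*r), dv = exp(-2*r) dr: ∫ exp(-2*r)*cos(4*r) dr = -exp(-2*r)*cos(4*r)/2 − 2·I. Substituting back brings back I: I = -exp(-2*r)*sin(4*r)/2 - exp(-2*r)*cos(4*r) − 4·I.
Solving for I: (1 + 4)·I equals the remaining terms, so I = (1/5)·(-exp(-2*r)*sin(4*r)/2 - exp(-2*r)*cos(4*r)).

-exp(-2*r)*sin(4*r)/10 - exp(-2*r)*cos(4*r)/5 + C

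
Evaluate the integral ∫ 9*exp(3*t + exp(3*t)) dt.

3*exp(exp(3*t)) + C

Let u = exp(3*t), so du = (3*exp(3*t)) dt.
Rewriting, the integral becomes 3·∫ e^u du = 3·e^u.
Substituting back, u = exp(3*t).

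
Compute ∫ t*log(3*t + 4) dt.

Use integration by parts with u = log(3*t + 4), dv = t dt.
Then du = 3/(3*t + 4) dt and v = t**2/2.

t**2*log(3*t + 4)/2 - t**2/4 + 2*t/3 - 8*log(3*t + 4)/9 + C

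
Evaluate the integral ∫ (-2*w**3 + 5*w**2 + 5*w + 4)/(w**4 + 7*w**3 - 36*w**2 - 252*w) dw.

-log(w)/63 - 109*log(w - 6)/468 + 293*log(w + 6)/36 - 900*log(w + 7)/91 + C

Factor the denominator: w*(w - 6)*(w + 6)*(w + 7).
Partial-fraction decomposition: -900/(91*(w + 7)) + 293/(36*(w + 6)) - 109/(468*(w - 6)) - 1/(63*w).
Integrate each term: A/(w−a) contributes A·log|w−a|.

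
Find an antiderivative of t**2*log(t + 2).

t**3*log(t + 2)/3 - t**3/9 + t**2/3 - 4*t/3 + 8*log(t + 2)/3 + C

Use integration by parts with u = log(t + 2), dv = t**2 dt.
Then du = 1/(t + 2) dt and v = t**3/3.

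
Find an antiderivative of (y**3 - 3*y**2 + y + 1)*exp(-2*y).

(-4*y**3 + 6*y**2 + 2*y - 3)*exp(-2*y)/8 + C

Use integration by parts with u = y**3 - 3*y**2 + y + 1, dv = exp(-2*y) dy, so v = -exp(-2*y)/2.
Apply parts 3 times (tabular method): alternate signs, differentiate u down to 0, integrate dv up.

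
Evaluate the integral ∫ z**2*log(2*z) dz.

Use integration by parts with u = log(2*z), dv = z**2 dz.
Then du = 1/z dz and v = z**3/3.

z**3*(log(z) + log(2))/3 - z**3/9 + C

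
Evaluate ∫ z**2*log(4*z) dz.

Use integration by parts with u = log(4*z), dv = z**2 dz.
Then du = 1/z dz and v = z**3/3.

z**3*(log(z) + 2*log(2))/3 - z**3/9 + C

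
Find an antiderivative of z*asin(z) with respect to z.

Use integration by parts with u = arcsin(z), dv = z dz.
Then du = 1/sqrt(-z**2 + 1) dz.

z**2*asin(z)/2 + z*sqrt(-z**2 + 1)/4 - asin(z)/4 + C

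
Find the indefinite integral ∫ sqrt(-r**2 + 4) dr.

r*sqrt(-r**2 + 4)/2 + 2*asin(r/2) + C

Substitute r = 2·sin(θ), so dr = 2·cos(θ) dθ and the radical becomes sqrt(-r**2 + 4) = 2·cos(θ) by the Pythagorean identity.
Integrate the resulting trig expression in θ, then back-substitute θ = asin(r/2), sin(θ) = r/2, cos(θ) = sqrt(-r**2 + 4)/2 (absorbing any constant into C).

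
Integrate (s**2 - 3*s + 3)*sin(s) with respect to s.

-s**2*cos(s) + 2*s*sin(s) + 3*s*cos(s) - 3*sin(s) - cos(s) + C

Use integration by parts with u = s**2 - 3*s + 3, dv = sin(s) ds, so v = -cos(s).
Apply parts 2 times (tabular method): alternate signs, differentiate u down to 0, integrate dv up.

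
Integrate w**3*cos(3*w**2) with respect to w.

w**2*sin(3*w**2)/6 + cos(3*w**2)/18 + C

Let u = w², du = 2w dw; rewrite as (1/2)∫ u^1·cos(3u) du.
Now integrate by parts 1 time.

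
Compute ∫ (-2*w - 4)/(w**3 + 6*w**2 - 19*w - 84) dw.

-12*log(w - 4)/77 - log(w + 3)/14 + 5*log(w + 7)/22 + C

Factor the denominator: (w - 4)*(w + 3)*(w + 7).
Partial-fraction decomposition: 5/(22*(w + 7)) - 1/(14*(w + 3)) - 12/(77*(w - 4)).
Integrate each term: A/(w−a) contributes A·log|w−a|.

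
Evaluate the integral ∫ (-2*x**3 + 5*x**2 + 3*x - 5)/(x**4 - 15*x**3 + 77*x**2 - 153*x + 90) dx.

Factor the denominator: (x - 6)*(x - 5)*(x - 3)*(x - 1).
Partial-fraction decomposition: -1/(40*(x - 1)) - 5/(12*(x - 3)) + 115/(8*(x - 5)) - 239/(15*(x - 6)).
Integrate each term: A/(x−a) contributes A·log|x−a|.

-239*log(x - 6)/15 + 115*log(x - 5)/8 - 5*log(x - 3)/12 - log(x - 1)/40 + C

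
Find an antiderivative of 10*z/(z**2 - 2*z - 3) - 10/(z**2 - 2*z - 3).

5*log(z**2 - 2*z - 3) + C

Let u = z**2 - 2*z - 3, so du = (2*z - 2) dz.
Rewriting, the integral becomes 5·∫ 1/u du = 5·log(u).
Substituting back, u = z**2 - 2*z - 3.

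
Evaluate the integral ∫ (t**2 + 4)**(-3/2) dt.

Substitute t = 2·tan(θ), so dt = 2·sec(θ)^2 dθ and the radical becomes sqrt(t**2 + 4) = 2·sec(θ) by the Pythagorean identity.
Integrate the resulting trig expression in θ, then back-substitute tan(θ) = t/2, sec(θ) = sqrt(t**2 + 4)/2 (absorbing any constant into C).

t/(4*sqrt(t**2 + 4)) + C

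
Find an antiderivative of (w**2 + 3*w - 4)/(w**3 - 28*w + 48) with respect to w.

6*log(w - 4)/5 - 3*log(w - 2)/8 + 7*log(w + 6)/40 + C

Factor the denominator: (w - 4)*(w - 2)*(w + 6).
Partial-fraction decomposition: 7/(40*(w + 6)) - 3/(8*(w - 2)) + 6/(5*(w - 4)).
Integrate each term: A/(w−a) contributes A·log|w−a|.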